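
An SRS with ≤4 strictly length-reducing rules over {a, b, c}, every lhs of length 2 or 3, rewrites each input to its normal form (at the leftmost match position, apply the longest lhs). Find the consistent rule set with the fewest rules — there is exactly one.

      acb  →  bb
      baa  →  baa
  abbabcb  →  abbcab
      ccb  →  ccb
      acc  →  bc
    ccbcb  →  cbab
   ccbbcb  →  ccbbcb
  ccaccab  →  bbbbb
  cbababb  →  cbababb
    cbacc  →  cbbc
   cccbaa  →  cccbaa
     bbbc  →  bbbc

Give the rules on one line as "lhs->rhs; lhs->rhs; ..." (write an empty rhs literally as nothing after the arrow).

  | acb => bb
  | baa
  | abbabcb => abbcab
  | ccb

abc->ca; ac->b; cbc->ba; cca->bb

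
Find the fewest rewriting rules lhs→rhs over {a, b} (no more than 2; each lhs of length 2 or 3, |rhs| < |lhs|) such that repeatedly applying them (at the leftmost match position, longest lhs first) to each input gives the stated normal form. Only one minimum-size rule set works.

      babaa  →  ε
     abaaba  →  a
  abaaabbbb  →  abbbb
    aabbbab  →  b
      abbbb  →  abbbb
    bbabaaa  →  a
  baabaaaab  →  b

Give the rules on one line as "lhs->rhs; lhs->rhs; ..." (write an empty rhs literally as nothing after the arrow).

  | babaa => abaa => aaa => ε
  | abaaba => aaaba => ba => a
  | abaaabbbb => aaaabbbb => abbbb
  | aabbbab => aabbab => aabab => aaab => b

aaa->; ba->a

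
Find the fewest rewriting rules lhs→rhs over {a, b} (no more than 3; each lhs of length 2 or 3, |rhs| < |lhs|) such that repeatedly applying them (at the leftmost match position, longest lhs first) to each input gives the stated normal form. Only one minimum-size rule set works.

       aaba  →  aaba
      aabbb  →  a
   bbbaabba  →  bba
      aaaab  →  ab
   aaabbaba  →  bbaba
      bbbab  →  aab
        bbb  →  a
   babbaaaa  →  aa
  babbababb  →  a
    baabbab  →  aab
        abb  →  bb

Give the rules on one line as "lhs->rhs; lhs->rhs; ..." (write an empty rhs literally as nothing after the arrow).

aaa->; abb->bb; bbb->a

  | aaba
  | aabbb => abbb => bbb => a
  | bbbaabba => aaabba => bba
  | aaaab => ab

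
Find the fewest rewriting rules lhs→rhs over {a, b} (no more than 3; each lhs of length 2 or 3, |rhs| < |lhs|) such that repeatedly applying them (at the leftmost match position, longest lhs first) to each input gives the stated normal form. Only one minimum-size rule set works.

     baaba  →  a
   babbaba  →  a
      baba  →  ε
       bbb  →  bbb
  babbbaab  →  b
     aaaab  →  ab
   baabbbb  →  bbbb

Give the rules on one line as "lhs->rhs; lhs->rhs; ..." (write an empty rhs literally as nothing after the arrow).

  | baaba => aaba => ba => a
  | babbaba => abbaba => ababa => aaba => ba => a
  | baba => aba => aa => ε
  | bbb

aa->; aaa->; ba->a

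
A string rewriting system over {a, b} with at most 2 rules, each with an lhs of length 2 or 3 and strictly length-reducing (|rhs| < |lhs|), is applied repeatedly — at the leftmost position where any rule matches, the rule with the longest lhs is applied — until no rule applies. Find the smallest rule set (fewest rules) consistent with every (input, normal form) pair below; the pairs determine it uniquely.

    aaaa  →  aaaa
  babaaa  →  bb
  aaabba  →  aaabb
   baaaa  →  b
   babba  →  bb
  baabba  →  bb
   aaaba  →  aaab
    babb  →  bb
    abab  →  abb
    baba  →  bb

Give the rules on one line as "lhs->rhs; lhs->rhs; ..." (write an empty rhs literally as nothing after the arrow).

ba->b; bbb->bb

  | aaaa
  | babaaa => bbaaa => bbaa => bba => bb
  | aaabba => aaabb
  | baaaa => baaa => baa => ba => b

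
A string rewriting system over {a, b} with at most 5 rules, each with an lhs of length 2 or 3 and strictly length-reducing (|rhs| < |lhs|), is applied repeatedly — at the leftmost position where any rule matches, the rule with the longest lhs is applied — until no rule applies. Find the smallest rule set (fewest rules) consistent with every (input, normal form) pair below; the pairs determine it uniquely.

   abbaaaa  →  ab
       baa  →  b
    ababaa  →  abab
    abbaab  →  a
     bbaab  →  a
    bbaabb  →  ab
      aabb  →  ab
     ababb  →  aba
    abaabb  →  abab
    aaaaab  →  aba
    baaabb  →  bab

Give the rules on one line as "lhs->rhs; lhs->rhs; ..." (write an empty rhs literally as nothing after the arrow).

  | abbaaaa => aaaaa => abaa => ab
  | baa => b
  | ababaa => abab
  | abbaab => aaab => abb => a

aa->; aaa->ab; aab->a; bb->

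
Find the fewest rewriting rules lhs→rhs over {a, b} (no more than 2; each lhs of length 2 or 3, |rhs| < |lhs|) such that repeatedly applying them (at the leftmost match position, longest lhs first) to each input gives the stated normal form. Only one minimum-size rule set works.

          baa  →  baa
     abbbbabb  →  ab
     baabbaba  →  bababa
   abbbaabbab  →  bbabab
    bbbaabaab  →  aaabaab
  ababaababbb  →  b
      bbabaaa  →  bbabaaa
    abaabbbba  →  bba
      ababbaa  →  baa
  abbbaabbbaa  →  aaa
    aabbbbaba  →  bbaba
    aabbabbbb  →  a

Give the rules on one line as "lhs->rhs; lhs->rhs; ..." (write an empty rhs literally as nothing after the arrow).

abb->b; bbb->a

  | baa
  | abbbbabb => bbbabb => aabb => ab
  | baabbaba => bababa
  | abbbaabbab => bbaabbab => bbabab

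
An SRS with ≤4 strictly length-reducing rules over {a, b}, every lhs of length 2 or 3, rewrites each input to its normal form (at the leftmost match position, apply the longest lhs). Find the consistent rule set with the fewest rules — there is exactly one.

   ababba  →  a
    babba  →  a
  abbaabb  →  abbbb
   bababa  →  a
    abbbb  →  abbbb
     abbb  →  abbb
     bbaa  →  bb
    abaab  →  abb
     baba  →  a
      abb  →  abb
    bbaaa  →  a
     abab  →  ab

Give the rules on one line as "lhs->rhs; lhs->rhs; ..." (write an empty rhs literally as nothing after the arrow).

aa->a; ba->a; baa->b

  | ababba => aabba => abba => aba => aa => a
  | babba => abba => aba => aa => a
  | abbaabb => abbbb
  | bababa => ababa => aaba => aba => aa => a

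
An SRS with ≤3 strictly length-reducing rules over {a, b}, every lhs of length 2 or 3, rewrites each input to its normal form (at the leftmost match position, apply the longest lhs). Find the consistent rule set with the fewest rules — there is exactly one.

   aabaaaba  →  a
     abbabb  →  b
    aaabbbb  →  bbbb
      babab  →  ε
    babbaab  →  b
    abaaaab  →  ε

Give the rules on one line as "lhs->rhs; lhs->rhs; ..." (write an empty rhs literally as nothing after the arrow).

aaa->; aab->; ba->a

  | aabaaaba => aaaba => ba => a
  | abbabb => ababb => aabb => b
  | aaabbbb => bbbb
  | babab => abab => aab => ε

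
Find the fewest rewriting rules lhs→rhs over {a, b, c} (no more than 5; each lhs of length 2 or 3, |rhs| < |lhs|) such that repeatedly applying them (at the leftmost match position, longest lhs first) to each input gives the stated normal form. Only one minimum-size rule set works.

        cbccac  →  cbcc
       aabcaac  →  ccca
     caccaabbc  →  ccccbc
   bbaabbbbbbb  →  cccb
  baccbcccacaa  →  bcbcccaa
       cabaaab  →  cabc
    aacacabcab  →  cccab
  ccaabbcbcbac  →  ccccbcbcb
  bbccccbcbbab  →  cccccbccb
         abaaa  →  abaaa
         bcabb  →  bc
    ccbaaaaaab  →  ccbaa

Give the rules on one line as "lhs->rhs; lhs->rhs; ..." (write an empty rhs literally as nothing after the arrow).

  | cbccac => cbcc
  | aabcaac => cccaac => ccca
  | caccaabbc => ccaabbc => ccccbc
  | bbaabbbbbbb => cabbbbbbb => cacbbbbb => cbbbbb => ccbbb => cccb

aab->cc; ac->; bb->c; bba->c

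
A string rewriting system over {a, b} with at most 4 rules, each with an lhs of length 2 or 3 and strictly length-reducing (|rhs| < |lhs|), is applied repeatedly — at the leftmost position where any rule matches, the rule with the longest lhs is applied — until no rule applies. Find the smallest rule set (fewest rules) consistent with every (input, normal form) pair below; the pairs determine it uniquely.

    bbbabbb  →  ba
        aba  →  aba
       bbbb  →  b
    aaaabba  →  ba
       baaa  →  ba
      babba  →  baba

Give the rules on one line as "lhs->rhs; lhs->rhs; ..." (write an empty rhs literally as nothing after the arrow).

  | bbbabbb => aaabbb => babbb => baaa => bba => ba
  | aba
  | bbbb => aab => bb => b
  | aaaabba => baabba => bbbba => aaba => bba => ba

aa->b; bb->b; bbb->aa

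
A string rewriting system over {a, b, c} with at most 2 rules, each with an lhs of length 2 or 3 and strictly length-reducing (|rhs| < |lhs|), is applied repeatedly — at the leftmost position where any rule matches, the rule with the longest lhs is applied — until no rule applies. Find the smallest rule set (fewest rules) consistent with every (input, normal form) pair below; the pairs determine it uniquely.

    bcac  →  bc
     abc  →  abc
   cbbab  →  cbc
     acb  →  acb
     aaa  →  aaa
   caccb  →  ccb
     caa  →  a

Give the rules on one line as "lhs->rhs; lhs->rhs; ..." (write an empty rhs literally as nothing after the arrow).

bab->c; ca->

  | bcac => bc
  | abc
  | cbbab => cbc
  | acb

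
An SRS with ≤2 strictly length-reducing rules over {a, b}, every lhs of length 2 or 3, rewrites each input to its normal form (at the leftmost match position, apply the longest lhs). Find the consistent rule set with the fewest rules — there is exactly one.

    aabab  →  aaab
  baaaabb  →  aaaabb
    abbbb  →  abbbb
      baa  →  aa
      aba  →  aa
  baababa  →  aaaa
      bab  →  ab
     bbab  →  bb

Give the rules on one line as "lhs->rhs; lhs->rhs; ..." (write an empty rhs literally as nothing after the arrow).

  | aabab => aaab
  | baaaabb => aaaabb
  | abbbb
  | baa => aa

ba->a; bba->b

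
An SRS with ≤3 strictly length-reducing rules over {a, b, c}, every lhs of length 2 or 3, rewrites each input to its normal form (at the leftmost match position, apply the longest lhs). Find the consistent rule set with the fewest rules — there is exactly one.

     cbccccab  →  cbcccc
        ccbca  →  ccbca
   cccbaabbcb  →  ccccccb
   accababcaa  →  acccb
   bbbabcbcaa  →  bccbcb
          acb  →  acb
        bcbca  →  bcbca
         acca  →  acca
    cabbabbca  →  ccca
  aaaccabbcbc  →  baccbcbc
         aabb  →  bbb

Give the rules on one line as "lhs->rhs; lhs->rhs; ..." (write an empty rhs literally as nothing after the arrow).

aa->b; ab->; bbc->cc

  | cbccccab => cbcccc
  | ccbca
  | cccbaabbcb => cccbbbbcb => cccbbccb => ccccccb
  | accababcaa => accabcaa => acccaa => acccb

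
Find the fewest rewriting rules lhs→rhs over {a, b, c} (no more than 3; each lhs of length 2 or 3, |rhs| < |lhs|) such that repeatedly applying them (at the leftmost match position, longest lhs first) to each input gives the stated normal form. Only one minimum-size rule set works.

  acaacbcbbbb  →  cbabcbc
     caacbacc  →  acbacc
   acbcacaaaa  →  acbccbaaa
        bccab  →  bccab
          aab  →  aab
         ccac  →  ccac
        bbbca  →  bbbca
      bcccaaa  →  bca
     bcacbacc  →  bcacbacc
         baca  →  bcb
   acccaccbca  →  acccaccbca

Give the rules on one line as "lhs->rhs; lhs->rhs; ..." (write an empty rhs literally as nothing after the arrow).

aca->cb; caa->a; cbb->bc

  | acaacbcbbbb => cbacbcbbbb => cbacbbcbb => cbabccbb => cbabcbc
  | caacbacc => acbacc
  | acbcacaaaa => acbccbaaa
  | bccab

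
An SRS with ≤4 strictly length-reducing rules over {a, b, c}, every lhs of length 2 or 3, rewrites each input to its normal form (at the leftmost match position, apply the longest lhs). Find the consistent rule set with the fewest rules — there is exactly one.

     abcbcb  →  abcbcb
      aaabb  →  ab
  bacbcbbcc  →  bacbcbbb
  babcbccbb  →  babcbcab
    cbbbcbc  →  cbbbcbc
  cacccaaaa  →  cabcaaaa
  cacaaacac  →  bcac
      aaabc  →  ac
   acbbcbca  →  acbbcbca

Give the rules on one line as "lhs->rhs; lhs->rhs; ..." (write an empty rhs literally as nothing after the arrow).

  | abcbcb
  | aaabb => ab
  | bacbcbbcc => bacbcbbb
  | babcbccbb => babcbcab

aab->; aca->ca; cc->b; ccb->ca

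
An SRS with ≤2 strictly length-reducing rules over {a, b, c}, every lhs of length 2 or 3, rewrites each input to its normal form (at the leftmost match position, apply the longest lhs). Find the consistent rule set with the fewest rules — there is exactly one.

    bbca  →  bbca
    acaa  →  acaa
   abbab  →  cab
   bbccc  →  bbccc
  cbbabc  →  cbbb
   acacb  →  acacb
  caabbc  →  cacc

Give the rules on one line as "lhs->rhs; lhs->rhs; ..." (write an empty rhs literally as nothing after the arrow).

abb->c; abc->b

  | bbca
  | acaa
  | abbab => cab
  | bbccc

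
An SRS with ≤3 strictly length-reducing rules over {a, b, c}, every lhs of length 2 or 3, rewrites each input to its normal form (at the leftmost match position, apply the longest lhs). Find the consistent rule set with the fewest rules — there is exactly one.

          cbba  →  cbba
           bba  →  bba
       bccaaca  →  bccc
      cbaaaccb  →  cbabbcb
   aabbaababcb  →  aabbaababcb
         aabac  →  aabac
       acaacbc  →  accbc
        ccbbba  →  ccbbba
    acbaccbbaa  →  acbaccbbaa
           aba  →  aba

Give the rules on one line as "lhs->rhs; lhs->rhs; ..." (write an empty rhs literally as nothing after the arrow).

aac->bb; ca->c

  | cbba
  | bba
  | bccaaca => bccaca => bccca => bccc
  | cbaaaccb => cbabbcb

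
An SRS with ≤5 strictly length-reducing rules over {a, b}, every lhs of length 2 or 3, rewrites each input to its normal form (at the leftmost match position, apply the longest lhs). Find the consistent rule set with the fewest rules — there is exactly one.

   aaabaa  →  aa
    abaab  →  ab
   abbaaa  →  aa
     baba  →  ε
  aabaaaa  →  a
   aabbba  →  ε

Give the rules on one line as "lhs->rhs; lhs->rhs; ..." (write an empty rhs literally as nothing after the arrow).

aaa->; aba->; ba->a; bbb->

  | aaabaa => baa => aa
  | abaab => ab
  | abbaaa => abaaa => aa
  | baba => aba => ε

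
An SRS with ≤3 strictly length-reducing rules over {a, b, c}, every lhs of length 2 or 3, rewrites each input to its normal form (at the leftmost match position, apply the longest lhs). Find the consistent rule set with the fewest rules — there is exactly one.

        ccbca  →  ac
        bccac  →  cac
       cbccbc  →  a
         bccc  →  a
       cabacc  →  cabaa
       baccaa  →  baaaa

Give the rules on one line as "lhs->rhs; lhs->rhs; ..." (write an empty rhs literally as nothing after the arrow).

bc->; bca->c; cc->a

  | ccbca => abca => ac
  | bccac => cac
  | cbccbc => ccbc => abc => a
  | bccc => cc => a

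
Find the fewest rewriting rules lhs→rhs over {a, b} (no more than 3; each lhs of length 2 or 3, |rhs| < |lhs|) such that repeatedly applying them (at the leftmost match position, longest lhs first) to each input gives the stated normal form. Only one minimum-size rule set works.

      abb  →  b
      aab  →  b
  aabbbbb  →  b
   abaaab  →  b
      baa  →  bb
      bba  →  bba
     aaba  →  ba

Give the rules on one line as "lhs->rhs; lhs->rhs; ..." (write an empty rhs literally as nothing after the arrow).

  | abb => b
  | aab => aa => b
  | aabbbbb => aabbbb => aabbb => aabb => aab => aa => b
  | abaaab => aaab => bab => b

aa->b; aab->aa; ab->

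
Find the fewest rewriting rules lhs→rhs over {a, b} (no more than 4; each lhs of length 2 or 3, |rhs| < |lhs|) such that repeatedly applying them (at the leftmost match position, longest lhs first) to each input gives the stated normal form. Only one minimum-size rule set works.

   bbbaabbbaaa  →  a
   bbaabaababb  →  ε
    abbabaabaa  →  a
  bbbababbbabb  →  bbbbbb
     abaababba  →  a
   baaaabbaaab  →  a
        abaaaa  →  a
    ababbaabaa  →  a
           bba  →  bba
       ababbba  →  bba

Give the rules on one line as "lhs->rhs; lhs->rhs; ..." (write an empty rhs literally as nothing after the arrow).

  | bbbaabbbaaa => bbaabbbaaa => baabbbaaa => aabbbaaa => abbaaa => baaa => aaa => aa => a
  | bbaabaababb => baabaababb => aabaababb => aaababb => aababb => aabb => ab => ε
  | abbabaabaa => babaabaa => baabaa => aabaa => aaa => aa => a
  | bbbababbbabb => bbbabbbabb => bbbbbabb => bbbbbb

aa->a; aab->a; ab->; baa->aa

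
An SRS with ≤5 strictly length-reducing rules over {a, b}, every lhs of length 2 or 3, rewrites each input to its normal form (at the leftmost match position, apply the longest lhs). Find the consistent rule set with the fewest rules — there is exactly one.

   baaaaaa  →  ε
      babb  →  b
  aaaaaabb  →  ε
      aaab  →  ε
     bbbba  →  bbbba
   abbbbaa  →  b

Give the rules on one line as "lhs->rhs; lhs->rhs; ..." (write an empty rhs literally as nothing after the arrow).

  | baaaaaa => abaaaa => aaaa => baa => ab => ε
  | babb => b
  | aaaaaabb => baaaabb => abaabb => aabb => ab => ε
  | aaab => bab => ε

aaa->ba; ab->; baa->ab; bab->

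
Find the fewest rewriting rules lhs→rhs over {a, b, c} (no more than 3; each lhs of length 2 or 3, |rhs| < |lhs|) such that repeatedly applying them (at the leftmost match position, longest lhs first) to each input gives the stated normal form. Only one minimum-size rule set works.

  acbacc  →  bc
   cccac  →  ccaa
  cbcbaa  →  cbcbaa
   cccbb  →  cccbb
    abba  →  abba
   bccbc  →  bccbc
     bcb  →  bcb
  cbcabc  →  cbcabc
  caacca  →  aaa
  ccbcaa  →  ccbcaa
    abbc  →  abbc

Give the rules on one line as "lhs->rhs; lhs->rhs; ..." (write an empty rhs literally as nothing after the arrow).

  | acbacc => bacc => bc
  | cccac => ccaa
  | cbcbaa
  | cccbb

ac->; cac->aa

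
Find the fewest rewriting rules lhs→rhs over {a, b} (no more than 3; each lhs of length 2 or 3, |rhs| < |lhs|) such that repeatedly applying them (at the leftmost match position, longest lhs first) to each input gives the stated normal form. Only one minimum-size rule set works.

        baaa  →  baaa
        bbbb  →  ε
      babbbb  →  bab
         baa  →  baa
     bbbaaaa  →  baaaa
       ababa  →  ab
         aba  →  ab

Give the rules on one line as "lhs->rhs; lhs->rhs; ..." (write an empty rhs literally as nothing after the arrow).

aba->ab; abb->ab; bb->

  | baaa
  | bbbb => bb => ε
  | babbbb => babbb => babb => bab
  | baa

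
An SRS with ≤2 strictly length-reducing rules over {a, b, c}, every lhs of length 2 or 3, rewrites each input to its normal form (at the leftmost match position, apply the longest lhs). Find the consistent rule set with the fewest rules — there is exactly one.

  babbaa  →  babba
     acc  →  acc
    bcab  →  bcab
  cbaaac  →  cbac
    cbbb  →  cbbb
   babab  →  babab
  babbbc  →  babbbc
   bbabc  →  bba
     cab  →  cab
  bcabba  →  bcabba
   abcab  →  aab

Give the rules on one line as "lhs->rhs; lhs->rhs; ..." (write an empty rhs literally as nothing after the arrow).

abc->a; baa->ba

  | babbaa => babba
  | acc
  | bcab
  | cbaaac => cbaac => cbac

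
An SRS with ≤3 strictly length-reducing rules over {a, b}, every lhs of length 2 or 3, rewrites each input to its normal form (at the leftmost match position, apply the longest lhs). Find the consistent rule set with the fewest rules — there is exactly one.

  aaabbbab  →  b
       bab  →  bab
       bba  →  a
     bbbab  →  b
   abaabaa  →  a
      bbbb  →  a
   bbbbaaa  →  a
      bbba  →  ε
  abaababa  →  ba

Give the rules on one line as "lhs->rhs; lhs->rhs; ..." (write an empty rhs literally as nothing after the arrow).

  | aaabbbab => aabbbab => abbbab => aabab => abab => b
  | bab
  | bba => aa => a
  | bbbab => abab => b

aa->a; aba->; bb->a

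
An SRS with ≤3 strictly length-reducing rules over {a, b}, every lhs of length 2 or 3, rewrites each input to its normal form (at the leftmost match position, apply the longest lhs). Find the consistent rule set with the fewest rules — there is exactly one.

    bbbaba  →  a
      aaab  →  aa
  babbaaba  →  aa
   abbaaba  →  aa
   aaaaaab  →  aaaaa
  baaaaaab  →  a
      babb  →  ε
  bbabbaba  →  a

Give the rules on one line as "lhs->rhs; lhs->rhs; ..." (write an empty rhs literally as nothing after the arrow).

ab->; ba->b; bb->a

  | bbbaba => ababa => aba => a
  | aaab => aa
  | babbaaba => bbbaaba => abaaba => aaba => aa
  | abbaaba => baaba => baba => bba => aa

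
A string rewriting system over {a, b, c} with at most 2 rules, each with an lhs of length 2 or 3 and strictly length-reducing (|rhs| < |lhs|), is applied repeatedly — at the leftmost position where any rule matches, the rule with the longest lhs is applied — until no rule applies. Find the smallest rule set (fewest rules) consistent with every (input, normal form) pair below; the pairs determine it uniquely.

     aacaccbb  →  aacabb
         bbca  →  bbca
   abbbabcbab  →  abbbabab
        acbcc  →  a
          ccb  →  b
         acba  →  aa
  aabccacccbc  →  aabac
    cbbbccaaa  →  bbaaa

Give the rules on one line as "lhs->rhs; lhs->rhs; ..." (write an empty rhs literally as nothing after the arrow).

  | aacaccbb => aacabb
  | bbca
  | abbbabcbab => abbbabab
  | acbcc => acc => a

cb->; cc->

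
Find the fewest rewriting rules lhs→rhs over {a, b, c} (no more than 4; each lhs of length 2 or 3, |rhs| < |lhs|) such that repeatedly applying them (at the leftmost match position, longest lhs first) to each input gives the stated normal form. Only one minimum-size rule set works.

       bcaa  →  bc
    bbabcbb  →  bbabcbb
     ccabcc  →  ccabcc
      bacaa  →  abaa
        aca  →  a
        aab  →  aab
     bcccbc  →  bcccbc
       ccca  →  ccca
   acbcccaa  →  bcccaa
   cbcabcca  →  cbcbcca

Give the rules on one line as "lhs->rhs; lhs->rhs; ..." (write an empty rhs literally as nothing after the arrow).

  | bcaa => bca => bc
  | bbabcbb
  | ccabcc
  | bacaa => abaa

ac->; bac->ab; bca->bc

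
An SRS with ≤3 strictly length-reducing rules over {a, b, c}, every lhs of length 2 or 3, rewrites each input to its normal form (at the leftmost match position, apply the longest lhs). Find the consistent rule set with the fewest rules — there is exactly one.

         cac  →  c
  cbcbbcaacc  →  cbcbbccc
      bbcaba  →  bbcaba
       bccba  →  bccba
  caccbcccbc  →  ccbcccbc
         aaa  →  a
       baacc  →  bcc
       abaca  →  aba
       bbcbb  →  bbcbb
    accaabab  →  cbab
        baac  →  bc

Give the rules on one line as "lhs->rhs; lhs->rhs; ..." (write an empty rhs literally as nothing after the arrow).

  | cac => c
  | cbcbbcaacc => cbcbbccc
  | bbcaba
  | bccba

aa->; ac->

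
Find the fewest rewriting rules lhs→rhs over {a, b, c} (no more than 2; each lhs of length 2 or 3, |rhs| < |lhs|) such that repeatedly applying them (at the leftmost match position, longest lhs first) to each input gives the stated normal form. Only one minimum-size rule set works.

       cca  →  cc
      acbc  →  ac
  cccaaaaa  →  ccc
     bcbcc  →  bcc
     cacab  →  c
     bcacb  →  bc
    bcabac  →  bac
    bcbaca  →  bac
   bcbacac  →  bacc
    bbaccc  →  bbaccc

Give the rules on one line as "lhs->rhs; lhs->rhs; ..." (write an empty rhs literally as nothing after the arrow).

ca->c; cb->

  | cca => cc
  | acbc => ac
  | cccaaaaa => cccaaaa => cccaaa => cccaa => ccca => ccc
  | bcbcc => bcc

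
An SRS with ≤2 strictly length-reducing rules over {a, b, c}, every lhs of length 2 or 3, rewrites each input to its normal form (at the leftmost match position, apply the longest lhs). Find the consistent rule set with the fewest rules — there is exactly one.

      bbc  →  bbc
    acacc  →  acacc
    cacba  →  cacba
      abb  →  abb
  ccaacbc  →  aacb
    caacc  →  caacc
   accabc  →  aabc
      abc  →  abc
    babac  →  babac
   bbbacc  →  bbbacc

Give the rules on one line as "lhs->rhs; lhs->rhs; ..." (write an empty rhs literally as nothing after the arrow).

cbc->cb; cca->a

  | bbc
  | acacc
  | cacba
  | abb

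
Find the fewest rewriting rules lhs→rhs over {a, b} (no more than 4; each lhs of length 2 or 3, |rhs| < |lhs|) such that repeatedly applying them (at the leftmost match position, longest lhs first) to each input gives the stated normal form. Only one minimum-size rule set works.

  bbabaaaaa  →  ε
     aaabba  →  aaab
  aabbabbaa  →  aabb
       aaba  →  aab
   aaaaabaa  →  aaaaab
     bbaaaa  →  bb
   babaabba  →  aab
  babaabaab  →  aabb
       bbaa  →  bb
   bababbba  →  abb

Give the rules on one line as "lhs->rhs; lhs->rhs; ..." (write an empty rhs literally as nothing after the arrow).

aba->ab; ba->; baa->b; bab->

  | bbabaaaaa => baaaaa => baaa => ba => ε
  | aaabba => aaab
  | aabbabbaa => aabbaa => aabb
  | aaba => aab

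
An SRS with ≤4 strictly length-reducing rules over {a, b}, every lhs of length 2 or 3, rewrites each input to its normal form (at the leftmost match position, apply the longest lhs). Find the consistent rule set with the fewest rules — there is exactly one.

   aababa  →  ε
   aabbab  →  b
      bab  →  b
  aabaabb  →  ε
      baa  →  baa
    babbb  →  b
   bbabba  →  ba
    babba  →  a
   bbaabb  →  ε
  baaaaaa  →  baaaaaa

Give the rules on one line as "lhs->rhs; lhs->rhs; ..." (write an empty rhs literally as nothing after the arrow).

ab->; aba->; bb->

  | aababa => aba => ε
  | aabbab => abab => b
  | bab => b
  | aabaabb => aabb => ab => ε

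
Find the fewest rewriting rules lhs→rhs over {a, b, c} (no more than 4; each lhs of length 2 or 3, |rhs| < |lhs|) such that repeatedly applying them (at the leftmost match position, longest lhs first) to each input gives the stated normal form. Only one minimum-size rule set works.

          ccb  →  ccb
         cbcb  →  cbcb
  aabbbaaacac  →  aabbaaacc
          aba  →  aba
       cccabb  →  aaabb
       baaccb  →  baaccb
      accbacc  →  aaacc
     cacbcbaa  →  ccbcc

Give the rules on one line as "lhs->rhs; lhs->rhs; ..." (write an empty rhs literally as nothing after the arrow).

  | ccb
  | cbcb
  | aabbbaaacac => aabbaaacac => aabbaaacc
  | aba

bbb->bb; ca->c; cba->cc; ccc->aa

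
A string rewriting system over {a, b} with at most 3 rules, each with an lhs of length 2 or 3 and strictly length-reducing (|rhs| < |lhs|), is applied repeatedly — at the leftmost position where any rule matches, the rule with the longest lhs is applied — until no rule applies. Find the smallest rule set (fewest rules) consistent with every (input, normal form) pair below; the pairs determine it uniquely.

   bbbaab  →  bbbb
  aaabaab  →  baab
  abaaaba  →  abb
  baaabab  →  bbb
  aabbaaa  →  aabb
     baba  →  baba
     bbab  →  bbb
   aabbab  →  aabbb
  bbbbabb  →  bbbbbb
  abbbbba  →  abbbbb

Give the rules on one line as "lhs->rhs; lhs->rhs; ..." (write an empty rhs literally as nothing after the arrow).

  | bbbaab => bbbab => bbbb
  | aaabaab => baab
  | abaaaba => abba => abb
  | baaabab => bbab => bbb

aaa->; bba->bb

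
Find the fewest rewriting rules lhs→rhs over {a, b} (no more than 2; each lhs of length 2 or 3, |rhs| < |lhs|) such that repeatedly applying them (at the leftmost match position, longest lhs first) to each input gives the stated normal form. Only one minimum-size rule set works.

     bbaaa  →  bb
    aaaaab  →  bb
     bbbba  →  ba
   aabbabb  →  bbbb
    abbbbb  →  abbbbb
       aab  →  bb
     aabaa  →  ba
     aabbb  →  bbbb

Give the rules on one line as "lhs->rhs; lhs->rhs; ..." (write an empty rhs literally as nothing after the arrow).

  | bbaaa => aaaa => baa => bb
  | aaaaab => baaab => bbab => aab => bb
  | bbbba => bbaa => aaa => ba
  | aabbabb => bbbabb => baabb => bbbb

aa->b; bba->aa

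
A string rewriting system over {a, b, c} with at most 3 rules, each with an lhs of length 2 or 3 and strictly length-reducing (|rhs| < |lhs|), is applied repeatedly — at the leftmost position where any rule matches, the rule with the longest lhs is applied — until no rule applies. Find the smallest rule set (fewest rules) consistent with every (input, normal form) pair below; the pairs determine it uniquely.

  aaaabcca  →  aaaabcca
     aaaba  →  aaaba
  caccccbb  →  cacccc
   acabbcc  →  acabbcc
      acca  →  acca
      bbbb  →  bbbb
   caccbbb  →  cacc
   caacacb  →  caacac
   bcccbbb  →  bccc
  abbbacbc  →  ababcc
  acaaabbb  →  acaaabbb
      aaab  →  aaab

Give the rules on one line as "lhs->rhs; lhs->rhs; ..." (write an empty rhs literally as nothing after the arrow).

bba->ab; cb->c

  | aaaabcca
  | aaaba
  | caccccbb => caccccb => cacccc
  | acabbcc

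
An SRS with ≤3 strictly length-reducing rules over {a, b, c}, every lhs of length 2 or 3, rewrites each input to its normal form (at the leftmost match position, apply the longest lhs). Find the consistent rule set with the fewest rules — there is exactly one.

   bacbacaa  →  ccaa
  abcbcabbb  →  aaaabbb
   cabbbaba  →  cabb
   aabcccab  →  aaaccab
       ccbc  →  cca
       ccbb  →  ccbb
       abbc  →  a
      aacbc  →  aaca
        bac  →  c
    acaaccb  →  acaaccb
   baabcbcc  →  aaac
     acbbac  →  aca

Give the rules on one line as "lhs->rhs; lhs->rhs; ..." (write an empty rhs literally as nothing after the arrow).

ba->; bc->a

  | bacbacaa => cbacaa => ccaa
  | abcbcabbb => aabcabbb => aaaabbb
  | cabbbaba => cabbba => cabb
  | aabcccab => aaaccab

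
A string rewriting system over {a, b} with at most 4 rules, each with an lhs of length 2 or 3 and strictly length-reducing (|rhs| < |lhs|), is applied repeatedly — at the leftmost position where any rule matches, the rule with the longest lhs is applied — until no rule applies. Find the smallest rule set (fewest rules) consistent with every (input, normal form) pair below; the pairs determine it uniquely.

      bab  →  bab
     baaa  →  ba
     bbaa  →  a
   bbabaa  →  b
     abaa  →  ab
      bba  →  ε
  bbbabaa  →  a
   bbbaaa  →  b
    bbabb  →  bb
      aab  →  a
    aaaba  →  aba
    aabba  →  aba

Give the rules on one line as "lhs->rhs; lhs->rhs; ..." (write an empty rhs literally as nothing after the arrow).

aa->; aab->a; bba->

  | bab
  | baaa => ba
  | bbaa => a
  | bbabaa => baa => b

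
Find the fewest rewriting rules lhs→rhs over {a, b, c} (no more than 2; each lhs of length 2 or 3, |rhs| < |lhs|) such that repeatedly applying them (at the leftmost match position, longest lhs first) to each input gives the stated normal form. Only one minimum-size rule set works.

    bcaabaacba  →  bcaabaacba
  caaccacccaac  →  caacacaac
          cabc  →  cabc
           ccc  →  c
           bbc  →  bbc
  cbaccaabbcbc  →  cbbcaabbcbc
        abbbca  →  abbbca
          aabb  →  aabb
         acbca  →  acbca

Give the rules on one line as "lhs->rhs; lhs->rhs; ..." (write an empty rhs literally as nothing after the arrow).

  | bcaabaacba
  | caaccacccaac => caacacccaac => caacaccaac => caacacaac
  | cabc
  | ccc => cc => c

bac->bb; cc->c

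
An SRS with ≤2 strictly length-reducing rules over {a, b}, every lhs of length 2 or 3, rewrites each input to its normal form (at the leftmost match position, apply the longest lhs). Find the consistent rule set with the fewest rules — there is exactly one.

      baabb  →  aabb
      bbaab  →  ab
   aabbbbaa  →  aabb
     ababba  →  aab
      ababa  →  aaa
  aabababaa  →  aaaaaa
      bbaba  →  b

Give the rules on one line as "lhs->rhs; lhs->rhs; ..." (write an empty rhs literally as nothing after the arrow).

ba->a; bba->b

  | baabb => aabb
  | bbaab => bab => ab
  | aabbbbaa => aabbba => aabb
  | ababba => aabba => aab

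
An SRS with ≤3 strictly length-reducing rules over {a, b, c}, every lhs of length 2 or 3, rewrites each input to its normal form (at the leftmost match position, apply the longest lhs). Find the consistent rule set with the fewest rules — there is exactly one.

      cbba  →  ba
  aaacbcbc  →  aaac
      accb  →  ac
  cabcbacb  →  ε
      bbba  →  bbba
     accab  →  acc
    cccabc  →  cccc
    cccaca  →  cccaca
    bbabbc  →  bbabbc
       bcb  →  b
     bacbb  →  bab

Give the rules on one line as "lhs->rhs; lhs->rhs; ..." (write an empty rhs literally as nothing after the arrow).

  | cbba => ba
  | aaacbcbc => aaacbc => aaac
  | accb => ac
  | cabcbacb => ccbacb => cbcb => cb => ε

cab->c; cb->; cba->b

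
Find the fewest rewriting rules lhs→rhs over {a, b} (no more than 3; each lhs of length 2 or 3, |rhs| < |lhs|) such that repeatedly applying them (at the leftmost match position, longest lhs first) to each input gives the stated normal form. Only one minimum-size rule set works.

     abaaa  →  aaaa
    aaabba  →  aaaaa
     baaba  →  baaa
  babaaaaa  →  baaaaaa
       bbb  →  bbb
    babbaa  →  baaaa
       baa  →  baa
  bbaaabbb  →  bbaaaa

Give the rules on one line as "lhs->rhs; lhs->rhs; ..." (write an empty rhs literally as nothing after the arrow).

ab->a; abb->aa

  | abaaa => aaaa
  | aaabba => aaaaa
  | baaba => baaa
  | babaaaaa => baaaaaa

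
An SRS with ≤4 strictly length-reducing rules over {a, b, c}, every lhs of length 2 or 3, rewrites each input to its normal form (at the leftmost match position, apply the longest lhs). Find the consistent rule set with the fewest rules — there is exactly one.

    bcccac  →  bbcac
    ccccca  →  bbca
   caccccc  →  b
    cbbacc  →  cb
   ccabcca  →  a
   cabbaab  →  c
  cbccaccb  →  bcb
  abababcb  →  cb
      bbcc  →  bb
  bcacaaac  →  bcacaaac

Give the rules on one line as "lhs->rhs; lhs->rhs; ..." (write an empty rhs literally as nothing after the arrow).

ab->; ba->; cc->; ccc->bc

  | bcccac => bbcac
  | ccccca => bccca => bbca
  | caccccc => cabccc => cccc => bcc => b
  | cbbacc => cbcc => cb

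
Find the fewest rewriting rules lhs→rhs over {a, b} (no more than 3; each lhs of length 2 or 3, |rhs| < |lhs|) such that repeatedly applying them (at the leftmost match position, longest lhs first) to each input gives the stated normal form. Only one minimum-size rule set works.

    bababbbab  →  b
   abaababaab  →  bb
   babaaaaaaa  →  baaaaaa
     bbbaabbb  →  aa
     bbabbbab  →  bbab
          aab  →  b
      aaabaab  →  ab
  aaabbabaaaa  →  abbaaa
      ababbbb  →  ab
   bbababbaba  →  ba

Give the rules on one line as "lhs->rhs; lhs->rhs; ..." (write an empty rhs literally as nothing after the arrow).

aab->b; aba->; bbb->a

  | bababbbab => bbbbab => abab => b
  | abaababaab => ababaab => baab => bb
  | babaaaaaaa => baaaaaa
  | bbbaabbb => aaabbb => abbb => aa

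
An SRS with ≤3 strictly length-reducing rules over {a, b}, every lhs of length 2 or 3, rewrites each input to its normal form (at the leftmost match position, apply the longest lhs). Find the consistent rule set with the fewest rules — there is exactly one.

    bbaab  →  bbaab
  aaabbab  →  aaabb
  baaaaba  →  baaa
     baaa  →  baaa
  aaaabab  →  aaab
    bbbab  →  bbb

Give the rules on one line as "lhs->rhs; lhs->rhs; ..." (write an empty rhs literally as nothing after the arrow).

aba->; bab->b

  | bbaab
  | aaabbab => aaabb
  | baaaaba => baaa
  | baaa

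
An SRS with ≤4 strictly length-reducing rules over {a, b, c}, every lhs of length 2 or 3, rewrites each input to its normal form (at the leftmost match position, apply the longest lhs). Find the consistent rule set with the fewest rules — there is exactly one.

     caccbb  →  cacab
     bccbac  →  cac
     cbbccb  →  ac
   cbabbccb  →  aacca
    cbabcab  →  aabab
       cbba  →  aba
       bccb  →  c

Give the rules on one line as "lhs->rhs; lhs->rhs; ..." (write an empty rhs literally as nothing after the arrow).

bb->c; bc->b; cb->a

  | caccbb => cacab
  | bccbac => bcbac => bbac => cac
  | cbbccb => abccb => abcb => abb => ac
  | cbabbccb => aabbccb => aacccb => aacca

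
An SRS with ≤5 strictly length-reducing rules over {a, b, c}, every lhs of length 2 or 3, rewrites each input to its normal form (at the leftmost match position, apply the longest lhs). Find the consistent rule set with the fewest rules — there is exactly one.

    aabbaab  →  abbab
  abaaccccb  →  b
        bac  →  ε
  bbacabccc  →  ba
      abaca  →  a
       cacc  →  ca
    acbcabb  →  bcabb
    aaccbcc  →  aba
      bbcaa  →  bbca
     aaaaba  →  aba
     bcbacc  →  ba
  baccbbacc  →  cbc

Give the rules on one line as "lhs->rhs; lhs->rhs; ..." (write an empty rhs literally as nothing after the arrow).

aa->a; acb->b; bac->; cc->a

  | aabbaab => abbaab => abbab
  | abaaccccb => abaccccb => acccb => aacb => acb => b
  | bac => ε
  | bbacabccc => babccc => babac => ba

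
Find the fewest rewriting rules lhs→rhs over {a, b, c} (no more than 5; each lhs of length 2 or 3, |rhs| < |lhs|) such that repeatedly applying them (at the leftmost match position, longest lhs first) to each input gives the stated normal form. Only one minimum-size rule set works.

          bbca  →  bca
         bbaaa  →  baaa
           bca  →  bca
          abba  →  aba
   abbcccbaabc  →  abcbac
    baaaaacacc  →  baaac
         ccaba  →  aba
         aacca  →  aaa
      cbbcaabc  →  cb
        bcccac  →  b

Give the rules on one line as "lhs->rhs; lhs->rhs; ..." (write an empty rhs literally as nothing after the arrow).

aab->a; bb->b; cac->bb; cc->

  | bbca => bca
  | bbaaa => baaa
  | bca
  | abba => aba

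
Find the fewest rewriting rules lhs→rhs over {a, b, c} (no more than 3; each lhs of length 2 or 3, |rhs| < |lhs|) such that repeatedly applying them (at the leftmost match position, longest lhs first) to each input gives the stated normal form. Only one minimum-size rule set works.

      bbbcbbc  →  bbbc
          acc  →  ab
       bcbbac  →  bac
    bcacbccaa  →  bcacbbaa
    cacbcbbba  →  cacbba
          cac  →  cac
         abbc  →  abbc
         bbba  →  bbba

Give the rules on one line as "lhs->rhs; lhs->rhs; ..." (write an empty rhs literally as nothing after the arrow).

bcb->; cc->b

  | bbbcbbc => bbbc
  | acc => ab
  | bcbbac => bac
  | bcacbccaa => bcacbbaa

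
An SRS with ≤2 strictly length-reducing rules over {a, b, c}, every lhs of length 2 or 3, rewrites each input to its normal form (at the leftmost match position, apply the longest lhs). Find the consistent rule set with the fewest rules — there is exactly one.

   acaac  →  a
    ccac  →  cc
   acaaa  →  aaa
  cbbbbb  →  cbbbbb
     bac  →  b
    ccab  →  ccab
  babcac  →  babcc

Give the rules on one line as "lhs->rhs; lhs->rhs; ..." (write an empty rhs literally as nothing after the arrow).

ac->; bca->bc

  | acaac => aac => a
  | ccac => cc
  | acaaa => aaa
  | cbbbbb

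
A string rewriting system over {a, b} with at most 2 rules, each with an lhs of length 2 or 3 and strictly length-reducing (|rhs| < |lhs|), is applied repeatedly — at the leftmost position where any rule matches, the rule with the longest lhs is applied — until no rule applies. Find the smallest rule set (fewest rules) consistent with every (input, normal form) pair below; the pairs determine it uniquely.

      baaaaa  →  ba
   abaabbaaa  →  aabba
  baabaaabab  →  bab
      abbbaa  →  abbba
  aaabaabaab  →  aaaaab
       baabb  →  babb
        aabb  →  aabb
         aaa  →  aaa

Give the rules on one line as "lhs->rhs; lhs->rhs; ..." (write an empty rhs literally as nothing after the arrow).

aba->a; baa->ba

  | baaaaa => baaaa => baaa => baa => ba
  | abaabbaaa => aabbaaa => aabbaa => aabba
  | baabaaabab => babaaabab => baaabab => baabab => babab => bab
  | abbbaa => abbba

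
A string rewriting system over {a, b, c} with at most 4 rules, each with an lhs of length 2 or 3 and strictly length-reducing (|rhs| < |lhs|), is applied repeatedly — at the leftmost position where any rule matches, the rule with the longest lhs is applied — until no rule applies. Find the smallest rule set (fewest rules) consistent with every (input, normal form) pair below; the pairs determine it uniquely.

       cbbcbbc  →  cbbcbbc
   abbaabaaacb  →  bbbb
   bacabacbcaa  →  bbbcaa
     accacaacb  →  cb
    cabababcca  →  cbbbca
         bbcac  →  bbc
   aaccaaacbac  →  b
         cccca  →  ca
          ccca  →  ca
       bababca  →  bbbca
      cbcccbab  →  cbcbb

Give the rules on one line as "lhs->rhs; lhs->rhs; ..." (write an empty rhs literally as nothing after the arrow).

  | cbbcbbc
  | abbaabaaacb => bbaabaaacb => bbabaaacb => bbbaaacb => bbbaab => bbbab => bbbb
  | bacabacbcaa => babacbcaa => bbacbcaa => bbbcaa
  | accacaacb => cacaacb => caacb => cab => cb

ab->b; ac->; cc->c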